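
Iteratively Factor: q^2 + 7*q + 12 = (q + 3)*(q + 4)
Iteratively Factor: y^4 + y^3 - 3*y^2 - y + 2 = (y - 1)*(y^3 + 2*y^2 - y - 2) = (y - 1)*(y + 2)*(y^2 - 1) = (y - 1)*(y + 1)*(y + 2)*(y - 1)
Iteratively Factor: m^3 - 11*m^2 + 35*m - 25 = (m - 5)*(m^2 - 6*m + 5) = (m - 5)^2*(m - 1)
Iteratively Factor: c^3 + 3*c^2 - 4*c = (c - 1)*(c^2 + 4*c) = c*(c - 1)*(c + 4)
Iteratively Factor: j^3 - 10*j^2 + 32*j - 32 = (j - 2)*(j^2 - 8*j + 16) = (j - 4)*(j - 2)*(j - 4)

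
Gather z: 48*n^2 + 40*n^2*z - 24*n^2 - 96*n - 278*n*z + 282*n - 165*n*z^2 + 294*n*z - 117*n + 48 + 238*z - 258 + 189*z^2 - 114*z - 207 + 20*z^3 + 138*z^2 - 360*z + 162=24*n^2 + 69*n + 20*z^3 + z^2*(327 - 165*n) + z*(40*n^2 + 16*n - 236) - 255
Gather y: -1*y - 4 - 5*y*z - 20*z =y*(-5*z - 1) - 20*z - 4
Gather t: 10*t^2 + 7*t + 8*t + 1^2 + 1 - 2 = 10*t^2 + 15*t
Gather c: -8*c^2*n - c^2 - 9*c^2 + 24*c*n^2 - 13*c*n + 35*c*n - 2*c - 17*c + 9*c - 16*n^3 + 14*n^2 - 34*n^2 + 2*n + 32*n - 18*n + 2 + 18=c^2*(-8*n - 10) + c*(24*n^2 + 22*n - 10) - 16*n^3 - 20*n^2 + 16*n + 20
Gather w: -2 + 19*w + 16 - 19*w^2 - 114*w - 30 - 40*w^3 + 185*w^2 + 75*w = -40*w^3 + 166*w^2 - 20*w - 16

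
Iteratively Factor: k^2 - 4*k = (k - 4)*(k)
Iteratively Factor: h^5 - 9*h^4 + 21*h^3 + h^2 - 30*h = (h - 5)*(h^4 - 4*h^3 + h^2 + 6*h) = h*(h - 5)*(h^3 - 4*h^2 + h + 6) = h*(h - 5)*(h - 2)*(h^2 - 2*h - 3) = h*(h - 5)*(h - 2)*(h + 1)*(h - 3)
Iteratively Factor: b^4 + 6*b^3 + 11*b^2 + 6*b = (b + 1)*(b^3 + 5*b^2 + 6*b) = (b + 1)*(b + 2)*(b^2 + 3*b) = b*(b + 1)*(b + 2)*(b + 3)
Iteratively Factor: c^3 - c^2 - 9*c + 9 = (c + 3)*(c^2 - 4*c + 3) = (c - 3)*(c + 3)*(c - 1)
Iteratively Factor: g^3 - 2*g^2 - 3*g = (g - 3)*(g^2 + g) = (g - 3)*(g + 1)*(g)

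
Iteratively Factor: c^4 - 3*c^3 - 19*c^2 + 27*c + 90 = (c + 2)*(c^3 - 5*c^2 - 9*c + 45) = (c - 3)*(c + 2)*(c^2 - 2*c - 15) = (c - 3)*(c + 2)*(c + 3)*(c - 5)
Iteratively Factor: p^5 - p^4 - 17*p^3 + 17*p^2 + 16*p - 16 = (p - 1)*(p^4 - 17*p^2 + 16) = (p - 1)*(p + 4)*(p^3 - 4*p^2 - p + 4) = (p - 1)^2*(p + 4)*(p^2 - 3*p - 4) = (p - 4)*(p - 1)^2*(p + 4)*(p + 1)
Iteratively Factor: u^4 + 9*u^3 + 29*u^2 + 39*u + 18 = (u + 3)*(u^3 + 6*u^2 + 11*u + 6) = (u + 1)*(u + 3)*(u^2 + 5*u + 6) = (u + 1)*(u + 2)*(u + 3)*(u + 3)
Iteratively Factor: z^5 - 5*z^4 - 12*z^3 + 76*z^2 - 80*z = (z)*(z^4 - 5*z^3 - 12*z^2 + 76*z - 80) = z*(z + 4)*(z^3 - 9*z^2 + 24*z - 20) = z*(z - 2)*(z + 4)*(z^2 - 7*z + 10) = z*(z - 5)*(z - 2)*(z + 4)*(z - 2)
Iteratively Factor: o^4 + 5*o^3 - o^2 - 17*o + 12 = (o - 1)*(o^3 + 6*o^2 + 5*o - 12) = (o - 1)*(o + 4)*(o^2 + 2*o - 3) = (o - 1)*(o + 3)*(o + 4)*(o - 1)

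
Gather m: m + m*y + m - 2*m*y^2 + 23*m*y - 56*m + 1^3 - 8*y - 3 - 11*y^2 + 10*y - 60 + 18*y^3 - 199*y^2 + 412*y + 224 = m*(-2*y^2 + 24*y - 54) + 18*y^3 - 210*y^2 + 414*y + 162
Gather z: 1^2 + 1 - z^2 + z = -z^2 + z + 2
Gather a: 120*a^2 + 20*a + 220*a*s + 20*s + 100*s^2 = 120*a^2 + a*(220*s + 20) + 100*s^2 + 20*s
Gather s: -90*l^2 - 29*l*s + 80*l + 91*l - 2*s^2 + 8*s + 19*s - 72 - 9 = -90*l^2 + 171*l - 2*s^2 + s*(27 - 29*l) - 81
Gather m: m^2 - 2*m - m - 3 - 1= m^2 - 3*m - 4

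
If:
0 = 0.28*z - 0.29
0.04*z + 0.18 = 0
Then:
No Solution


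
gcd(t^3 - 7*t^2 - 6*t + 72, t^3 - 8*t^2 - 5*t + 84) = t^2 - t - 12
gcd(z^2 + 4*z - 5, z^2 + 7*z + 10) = z + 5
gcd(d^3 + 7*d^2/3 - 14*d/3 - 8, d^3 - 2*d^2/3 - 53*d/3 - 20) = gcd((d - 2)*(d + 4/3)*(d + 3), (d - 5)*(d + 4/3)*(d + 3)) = d^2 + 13*d/3 + 4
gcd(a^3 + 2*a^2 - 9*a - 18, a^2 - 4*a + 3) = a - 3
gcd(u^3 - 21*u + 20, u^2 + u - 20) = u^2 + u - 20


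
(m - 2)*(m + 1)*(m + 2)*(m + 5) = m^4 + 6*m^3 + m^2 - 24*m - 20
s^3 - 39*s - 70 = (s - 7)*(s + 2)*(s + 5)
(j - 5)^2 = j^2 - 10*j + 25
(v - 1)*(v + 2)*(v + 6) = v^3 + 7*v^2 + 4*v - 12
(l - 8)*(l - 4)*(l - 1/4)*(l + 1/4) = l^4 - 12*l^3 + 511*l^2/16 + 3*l/4 - 2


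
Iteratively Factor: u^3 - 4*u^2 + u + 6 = (u + 1)*(u^2 - 5*u + 6) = (u - 3)*(u + 1)*(u - 2)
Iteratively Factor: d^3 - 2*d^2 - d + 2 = (d - 1)*(d^2 - d - 2) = (d - 1)*(d + 1)*(d - 2)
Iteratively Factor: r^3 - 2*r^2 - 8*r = (r - 4)*(r^2 + 2*r) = r*(r - 4)*(r + 2)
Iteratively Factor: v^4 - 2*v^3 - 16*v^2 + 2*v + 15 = (v - 5)*(v^3 + 3*v^2 - v - 3) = (v - 5)*(v + 3)*(v^2 - 1) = (v - 5)*(v - 1)*(v + 3)*(v + 1)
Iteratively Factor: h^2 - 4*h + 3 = (h - 3)*(h - 1)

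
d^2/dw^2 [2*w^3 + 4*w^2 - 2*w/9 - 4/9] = 12*w + 8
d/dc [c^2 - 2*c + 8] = 2*c - 2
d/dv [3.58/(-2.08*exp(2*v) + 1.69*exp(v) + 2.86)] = (14.8928*exp(v) - 6.0502)*exp(v)/(-2.08*exp(2*v) + 1.69*exp(v) + 2.86)^2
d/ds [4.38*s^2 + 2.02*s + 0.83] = 8.76*s + 2.02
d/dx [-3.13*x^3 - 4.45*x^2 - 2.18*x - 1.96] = -9.39*x^2 - 8.9*x - 2.18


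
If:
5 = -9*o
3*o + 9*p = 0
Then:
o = -5/9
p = 5/27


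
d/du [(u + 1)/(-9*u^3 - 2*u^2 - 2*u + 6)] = (-9*u^3 - 2*u^2 - 2*u + (u + 1)*(27*u^2 + 4*u + 2) + 6)/(9*u^3 + 2*u^2 + 2*u - 6)^2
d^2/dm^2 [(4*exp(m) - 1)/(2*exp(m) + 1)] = (6 - 12*exp(m))*exp(m)/(8*exp(3*m) + 12*exp(2*m) + 6*exp(m) + 1)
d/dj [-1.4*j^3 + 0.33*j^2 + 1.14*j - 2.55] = -4.2*j^2 + 0.66*j + 1.14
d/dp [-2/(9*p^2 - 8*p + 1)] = 4*(9*p - 4)/(9*p^2 - 8*p + 1)^2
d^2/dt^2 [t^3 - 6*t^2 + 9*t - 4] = 6*t - 12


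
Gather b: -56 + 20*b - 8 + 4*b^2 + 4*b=4*b^2 + 24*b - 64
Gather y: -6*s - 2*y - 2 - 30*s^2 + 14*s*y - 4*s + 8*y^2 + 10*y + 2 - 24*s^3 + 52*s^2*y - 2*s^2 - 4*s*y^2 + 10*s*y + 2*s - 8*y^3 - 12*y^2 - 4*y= -24*s^3 - 32*s^2 - 8*s - 8*y^3 + y^2*(-4*s - 4) + y*(52*s^2 + 24*s + 4)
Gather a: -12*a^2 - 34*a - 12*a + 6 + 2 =-12*a^2 - 46*a + 8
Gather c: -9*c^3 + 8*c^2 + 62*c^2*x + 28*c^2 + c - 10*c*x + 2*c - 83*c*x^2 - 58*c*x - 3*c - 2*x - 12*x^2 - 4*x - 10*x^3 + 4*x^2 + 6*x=-9*c^3 + c^2*(62*x + 36) + c*(-83*x^2 - 68*x) - 10*x^3 - 8*x^2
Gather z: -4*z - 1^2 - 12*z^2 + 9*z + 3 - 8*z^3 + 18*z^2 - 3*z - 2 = -8*z^3 + 6*z^2 + 2*z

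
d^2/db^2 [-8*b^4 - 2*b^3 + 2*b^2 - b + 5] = -96*b^2 - 12*b + 4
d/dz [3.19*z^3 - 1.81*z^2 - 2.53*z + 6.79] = 9.57*z^2 - 3.62*z - 2.53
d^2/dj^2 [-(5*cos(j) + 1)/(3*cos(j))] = (cos(j)^2 - 2)/(3*cos(j)^3)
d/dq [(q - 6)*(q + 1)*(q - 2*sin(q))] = -(q - 6)*(q + 1)*(2*cos(q) - 1) + (q - 6)*(q - 2*sin(q)) + (q + 1)*(q - 2*sin(q))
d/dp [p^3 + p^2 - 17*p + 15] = 3*p^2 + 2*p - 17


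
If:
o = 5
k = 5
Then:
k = 5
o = 5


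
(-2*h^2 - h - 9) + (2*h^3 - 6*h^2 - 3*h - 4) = 2*h^3 - 8*h^2 - 4*h - 13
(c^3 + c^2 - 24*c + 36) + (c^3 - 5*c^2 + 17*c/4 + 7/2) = 2*c^3 - 4*c^2 - 79*c/4 + 79/2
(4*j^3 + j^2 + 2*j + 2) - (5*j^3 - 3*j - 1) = -j^3 + j^2 + 5*j + 3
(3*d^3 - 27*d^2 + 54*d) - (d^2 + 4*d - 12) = 3*d^3 - 28*d^2 + 50*d + 12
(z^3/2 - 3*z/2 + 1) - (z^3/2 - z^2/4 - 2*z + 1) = z^2/4 + z/2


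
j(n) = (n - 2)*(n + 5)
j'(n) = 2*n + 3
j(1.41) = -3.78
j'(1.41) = 5.82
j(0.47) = -8.37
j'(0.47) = 3.94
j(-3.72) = -7.32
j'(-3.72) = -4.44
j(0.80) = -6.96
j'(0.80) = 4.60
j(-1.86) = -12.12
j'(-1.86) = -0.72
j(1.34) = -4.18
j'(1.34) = 5.68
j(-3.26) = -9.15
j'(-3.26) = -3.52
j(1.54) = -3.01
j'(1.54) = 6.08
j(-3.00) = -10.00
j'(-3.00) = -3.00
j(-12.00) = 98.00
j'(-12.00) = -21.00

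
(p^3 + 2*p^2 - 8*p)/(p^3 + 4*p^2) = (p - 2)/p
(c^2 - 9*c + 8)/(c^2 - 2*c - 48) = (c - 1)/(c + 6)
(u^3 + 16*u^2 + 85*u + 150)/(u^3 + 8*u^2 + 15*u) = (u^2 + 11*u + 30)/(u*(u + 3))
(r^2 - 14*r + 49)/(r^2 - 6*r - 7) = (r - 7)/(r + 1)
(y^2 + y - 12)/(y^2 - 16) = (y - 3)/(y - 4)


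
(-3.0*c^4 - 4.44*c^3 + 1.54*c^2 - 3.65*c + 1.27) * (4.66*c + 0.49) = -13.98*c^5 - 22.1604*c^4 + 5.0008*c^3 - 16.2544*c^2 + 4.1297*c + 0.6223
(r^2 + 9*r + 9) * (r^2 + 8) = r^4 + 9*r^3 + 17*r^2 + 72*r + 72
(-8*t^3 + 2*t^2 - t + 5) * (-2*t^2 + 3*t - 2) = 16*t^5 - 28*t^4 + 24*t^3 - 17*t^2 + 17*t - 10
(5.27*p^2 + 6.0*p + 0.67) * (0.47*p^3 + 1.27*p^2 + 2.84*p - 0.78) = 2.4769*p^5 + 9.5129*p^4 + 22.9017*p^3 + 13.7803*p^2 - 2.7772*p - 0.5226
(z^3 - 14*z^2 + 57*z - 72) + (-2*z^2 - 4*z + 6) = z^3 - 16*z^2 + 53*z - 66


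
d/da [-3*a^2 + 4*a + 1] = 4 - 6*a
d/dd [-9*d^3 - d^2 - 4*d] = -27*d^2 - 2*d - 4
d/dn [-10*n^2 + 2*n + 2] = 2 - 20*n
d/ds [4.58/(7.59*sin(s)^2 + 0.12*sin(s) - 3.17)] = -(69.5244*sin(s) + 0.5496)*cos(s)/(7.59*sin(s)^2 + 0.12*sin(s) - 3.17)^2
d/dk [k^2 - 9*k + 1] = 2*k - 9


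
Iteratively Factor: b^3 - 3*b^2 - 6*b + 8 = (b - 1)*(b^2 - 2*b - 8) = (b - 1)*(b + 2)*(b - 4)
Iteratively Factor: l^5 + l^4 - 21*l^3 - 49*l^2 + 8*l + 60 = (l - 1)*(l^4 + 2*l^3 - 19*l^2 - 68*l - 60) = (l - 1)*(l + 3)*(l^3 - l^2 - 16*l - 20) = (l - 5)*(l - 1)*(l + 3)*(l^2 + 4*l + 4) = (l - 5)*(l - 1)*(l + 2)*(l + 3)*(l + 2)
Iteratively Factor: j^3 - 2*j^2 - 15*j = (j - 5)*(j^2 + 3*j) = (j - 5)*(j + 3)*(j)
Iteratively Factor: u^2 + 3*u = (u)*(u + 3)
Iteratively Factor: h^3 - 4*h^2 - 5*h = (h)*(h^2 - 4*h - 5) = h*(h + 1)*(h - 5)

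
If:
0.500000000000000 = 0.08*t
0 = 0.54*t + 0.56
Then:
No Solution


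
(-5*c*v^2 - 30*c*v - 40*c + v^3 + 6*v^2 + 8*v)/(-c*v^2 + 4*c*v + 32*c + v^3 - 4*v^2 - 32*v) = (-5*c*v - 10*c + v^2 + 2*v)/(-c*v + 8*c + v^2 - 8*v)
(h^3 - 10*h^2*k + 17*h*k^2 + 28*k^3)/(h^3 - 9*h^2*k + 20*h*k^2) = (h^2 - 6*h*k - 7*k^2)/(h*(h - 5*k))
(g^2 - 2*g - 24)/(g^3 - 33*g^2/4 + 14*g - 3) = 4*(g + 4)/(4*g^2 - 9*g + 2)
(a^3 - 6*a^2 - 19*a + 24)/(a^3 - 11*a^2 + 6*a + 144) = (a - 1)/(a - 6)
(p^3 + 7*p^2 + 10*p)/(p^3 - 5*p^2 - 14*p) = (p + 5)/(p - 7)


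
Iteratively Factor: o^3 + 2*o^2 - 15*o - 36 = (o - 4)*(o^2 + 6*o + 9) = (o - 4)*(o + 3)*(o + 3)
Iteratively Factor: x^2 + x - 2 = (x - 1)*(x + 2)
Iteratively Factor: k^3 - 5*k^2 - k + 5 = (k - 5)*(k^2 - 1) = (k - 5)*(k - 1)*(k + 1)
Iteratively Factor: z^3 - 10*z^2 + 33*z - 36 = (z - 4)*(z^2 - 6*z + 9) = (z - 4)*(z - 3)*(z - 3)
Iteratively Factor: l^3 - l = (l - 1)*(l^2 + l) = l*(l - 1)*(l + 1)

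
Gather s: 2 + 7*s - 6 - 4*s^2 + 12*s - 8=-4*s^2 + 19*s - 12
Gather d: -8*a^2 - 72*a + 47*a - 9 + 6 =-8*a^2 - 25*a - 3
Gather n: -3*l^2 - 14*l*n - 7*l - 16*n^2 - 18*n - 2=-3*l^2 - 7*l - 16*n^2 + n*(-14*l - 18) - 2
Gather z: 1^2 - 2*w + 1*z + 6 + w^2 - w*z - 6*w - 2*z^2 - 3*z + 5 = w^2 - 8*w - 2*z^2 + z*(-w - 2) + 12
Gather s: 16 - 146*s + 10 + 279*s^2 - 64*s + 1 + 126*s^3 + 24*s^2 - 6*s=126*s^3 + 303*s^2 - 216*s + 27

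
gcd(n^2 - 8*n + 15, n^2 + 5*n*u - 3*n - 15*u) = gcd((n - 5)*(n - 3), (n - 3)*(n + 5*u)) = n - 3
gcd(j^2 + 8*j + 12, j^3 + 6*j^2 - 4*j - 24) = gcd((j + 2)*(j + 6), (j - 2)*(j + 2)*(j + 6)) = j^2 + 8*j + 12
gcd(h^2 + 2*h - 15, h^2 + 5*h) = h + 5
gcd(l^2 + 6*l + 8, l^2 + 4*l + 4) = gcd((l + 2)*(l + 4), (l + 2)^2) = l + 2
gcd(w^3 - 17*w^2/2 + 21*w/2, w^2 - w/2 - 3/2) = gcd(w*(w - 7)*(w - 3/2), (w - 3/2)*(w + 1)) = w - 3/2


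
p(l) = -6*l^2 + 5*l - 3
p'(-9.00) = 113.00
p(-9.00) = -534.00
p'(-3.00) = 41.00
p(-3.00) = -72.00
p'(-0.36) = 9.32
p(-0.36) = -5.58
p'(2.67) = -27.04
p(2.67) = -32.42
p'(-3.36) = 45.32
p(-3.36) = -87.54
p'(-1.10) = 18.20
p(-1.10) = -15.76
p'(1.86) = -17.32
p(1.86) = -14.46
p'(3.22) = -33.64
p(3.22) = -49.11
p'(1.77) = -16.24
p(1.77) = -12.95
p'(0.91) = -5.92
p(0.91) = -3.42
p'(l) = 5 - 12*l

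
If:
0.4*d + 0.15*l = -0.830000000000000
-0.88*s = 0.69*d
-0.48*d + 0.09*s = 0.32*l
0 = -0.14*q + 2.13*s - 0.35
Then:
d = -5.85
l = 10.06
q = 67.27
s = 4.59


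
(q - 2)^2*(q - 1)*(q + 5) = q^4 - 17*q^2 + 36*q - 20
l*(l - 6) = l^2 - 6*l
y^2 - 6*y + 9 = (y - 3)^2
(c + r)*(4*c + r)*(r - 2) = 4*c^2*r - 8*c^2 + 5*c*r^2 - 10*c*r + r^3 - 2*r^2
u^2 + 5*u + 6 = (u + 2)*(u + 3)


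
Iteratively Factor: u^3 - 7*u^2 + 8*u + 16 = (u - 4)*(u^2 - 3*u - 4) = (u - 4)^2*(u + 1)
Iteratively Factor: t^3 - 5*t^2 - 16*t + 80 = (t - 4)*(t^2 - t - 20) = (t - 4)*(t + 4)*(t - 5)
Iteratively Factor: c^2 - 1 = (c + 1)*(c - 1)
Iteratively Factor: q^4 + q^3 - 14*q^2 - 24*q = (q + 3)*(q^3 - 2*q^2 - 8*q) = q*(q + 3)*(q^2 - 2*q - 8) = q*(q + 2)*(q + 3)*(q - 4)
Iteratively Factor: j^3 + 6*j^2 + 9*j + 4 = (j + 1)*(j^2 + 5*j + 4) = (j + 1)*(j + 4)*(j + 1)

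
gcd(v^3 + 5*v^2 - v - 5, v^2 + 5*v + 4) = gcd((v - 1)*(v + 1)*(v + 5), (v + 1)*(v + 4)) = v + 1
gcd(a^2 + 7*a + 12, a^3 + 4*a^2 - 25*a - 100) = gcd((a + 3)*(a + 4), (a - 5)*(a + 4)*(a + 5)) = a + 4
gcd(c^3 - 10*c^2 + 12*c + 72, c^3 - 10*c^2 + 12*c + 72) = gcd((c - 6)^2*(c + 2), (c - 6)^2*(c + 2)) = c^3 - 10*c^2 + 12*c + 72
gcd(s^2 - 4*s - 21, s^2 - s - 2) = 1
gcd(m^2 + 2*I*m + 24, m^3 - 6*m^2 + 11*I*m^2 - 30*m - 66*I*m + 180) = m + 6*I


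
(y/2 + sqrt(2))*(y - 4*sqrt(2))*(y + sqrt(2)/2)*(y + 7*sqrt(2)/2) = y^4/2 + sqrt(2)*y^3 - 57*y^2/4 - 71*sqrt(2)*y/2 - 28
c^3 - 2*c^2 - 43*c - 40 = (c - 8)*(c + 1)*(c + 5)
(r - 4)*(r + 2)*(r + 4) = r^3 + 2*r^2 - 16*r - 32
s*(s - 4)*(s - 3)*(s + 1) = s^4 - 6*s^3 + 5*s^2 + 12*s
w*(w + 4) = w^2 + 4*w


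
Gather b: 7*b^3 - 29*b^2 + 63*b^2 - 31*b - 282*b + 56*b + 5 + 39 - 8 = 7*b^3 + 34*b^2 - 257*b + 36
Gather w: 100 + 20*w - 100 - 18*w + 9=2*w + 9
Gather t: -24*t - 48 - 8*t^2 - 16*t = -8*t^2 - 40*t - 48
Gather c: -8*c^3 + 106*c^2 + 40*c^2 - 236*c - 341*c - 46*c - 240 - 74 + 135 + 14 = -8*c^3 + 146*c^2 - 623*c - 165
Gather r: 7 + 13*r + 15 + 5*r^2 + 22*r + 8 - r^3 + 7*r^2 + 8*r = -r^3 + 12*r^2 + 43*r + 30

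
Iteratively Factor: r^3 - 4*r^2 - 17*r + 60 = (r - 5)*(r^2 + r - 12) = (r - 5)*(r - 3)*(r + 4)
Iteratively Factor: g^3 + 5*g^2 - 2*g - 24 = (g + 3)*(g^2 + 2*g - 8) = (g - 2)*(g + 3)*(g + 4)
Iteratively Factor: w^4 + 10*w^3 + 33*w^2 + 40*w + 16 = (w + 1)*(w^3 + 9*w^2 + 24*w + 16) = (w + 1)*(w + 4)*(w^2 + 5*w + 4) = (w + 1)*(w + 4)^2*(w + 1)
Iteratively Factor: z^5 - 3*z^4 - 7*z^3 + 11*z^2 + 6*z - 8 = (z + 1)*(z^4 - 4*z^3 - 3*z^2 + 14*z - 8) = (z - 4)*(z + 1)*(z^3 - 3*z + 2) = (z - 4)*(z + 1)*(z + 2)*(z^2 - 2*z + 1) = (z - 4)*(z - 1)*(z + 1)*(z + 2)*(z - 1)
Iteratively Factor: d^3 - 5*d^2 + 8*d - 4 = (d - 2)*(d^2 - 3*d + 2) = (d - 2)*(d - 1)*(d - 2)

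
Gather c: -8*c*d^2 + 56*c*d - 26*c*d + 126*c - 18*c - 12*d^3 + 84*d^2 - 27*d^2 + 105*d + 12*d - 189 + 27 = c*(-8*d^2 + 30*d + 108) - 12*d^3 + 57*d^2 + 117*d - 162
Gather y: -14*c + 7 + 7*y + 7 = -14*c + 7*y + 14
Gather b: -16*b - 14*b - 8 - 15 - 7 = -30*b - 30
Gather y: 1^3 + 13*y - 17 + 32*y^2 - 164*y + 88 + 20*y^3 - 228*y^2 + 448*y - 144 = 20*y^3 - 196*y^2 + 297*y - 72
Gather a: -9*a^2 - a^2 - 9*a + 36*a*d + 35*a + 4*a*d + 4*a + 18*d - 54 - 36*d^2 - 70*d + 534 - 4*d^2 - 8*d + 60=-10*a^2 + a*(40*d + 30) - 40*d^2 - 60*d + 540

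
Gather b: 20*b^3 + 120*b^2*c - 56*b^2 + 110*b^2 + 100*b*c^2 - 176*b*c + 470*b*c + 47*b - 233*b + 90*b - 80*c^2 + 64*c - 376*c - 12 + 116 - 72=20*b^3 + b^2*(120*c + 54) + b*(100*c^2 + 294*c - 96) - 80*c^2 - 312*c + 32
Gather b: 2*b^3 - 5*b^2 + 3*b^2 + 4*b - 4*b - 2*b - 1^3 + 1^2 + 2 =2*b^3 - 2*b^2 - 2*b + 2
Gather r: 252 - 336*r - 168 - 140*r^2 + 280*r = -140*r^2 - 56*r + 84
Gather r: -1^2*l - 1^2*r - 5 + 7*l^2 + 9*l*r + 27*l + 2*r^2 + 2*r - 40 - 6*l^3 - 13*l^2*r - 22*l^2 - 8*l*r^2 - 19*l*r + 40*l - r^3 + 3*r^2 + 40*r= -6*l^3 - 15*l^2 + 66*l - r^3 + r^2*(5 - 8*l) + r*(-13*l^2 - 10*l + 41) - 45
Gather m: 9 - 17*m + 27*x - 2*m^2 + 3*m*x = -2*m^2 + m*(3*x - 17) + 27*x + 9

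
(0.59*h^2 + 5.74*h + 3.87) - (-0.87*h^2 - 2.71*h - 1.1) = 1.46*h^2 + 8.45*h + 4.97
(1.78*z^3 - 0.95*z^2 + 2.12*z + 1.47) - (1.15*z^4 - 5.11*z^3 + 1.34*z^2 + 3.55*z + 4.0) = -1.15*z^4 + 6.89*z^3 - 2.29*z^2 - 1.43*z - 2.53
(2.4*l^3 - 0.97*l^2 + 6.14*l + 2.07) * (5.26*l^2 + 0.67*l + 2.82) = 12.624*l^5 - 3.4942*l^4 + 38.4145*l^3 + 12.2666*l^2 + 18.7017*l + 5.8374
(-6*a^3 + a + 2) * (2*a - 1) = -12*a^4 + 6*a^3 + 2*a^2 + 3*a - 2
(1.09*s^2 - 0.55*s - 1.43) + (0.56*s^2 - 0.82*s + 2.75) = 1.65*s^2 - 1.37*s + 1.32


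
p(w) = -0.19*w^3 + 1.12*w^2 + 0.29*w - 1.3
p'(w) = -0.57*w^2 + 2.24*w + 0.29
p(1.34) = 0.64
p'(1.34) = 2.27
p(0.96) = -0.16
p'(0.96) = 1.92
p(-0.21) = -1.31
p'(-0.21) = -0.21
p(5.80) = 0.99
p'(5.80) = -5.89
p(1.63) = 1.33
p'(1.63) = 2.43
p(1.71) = 1.52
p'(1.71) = 2.45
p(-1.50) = 1.43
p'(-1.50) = -4.35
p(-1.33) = 0.74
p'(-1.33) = -3.70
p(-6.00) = 78.32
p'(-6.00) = -33.67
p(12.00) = -164.86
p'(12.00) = -54.91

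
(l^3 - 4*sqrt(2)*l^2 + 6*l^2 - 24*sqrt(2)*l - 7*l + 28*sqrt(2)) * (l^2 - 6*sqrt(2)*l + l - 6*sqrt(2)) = l^5 - 10*sqrt(2)*l^4 + 7*l^4 - 70*sqrt(2)*l^3 + 47*l^3 + 10*sqrt(2)*l^2 + 329*l^2 - 48*l + 70*sqrt(2)*l - 336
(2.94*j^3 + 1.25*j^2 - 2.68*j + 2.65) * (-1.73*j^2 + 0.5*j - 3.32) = -5.0862*j^5 - 0.6925*j^4 - 4.4994*j^3 - 10.0745*j^2 + 10.2226*j - 8.798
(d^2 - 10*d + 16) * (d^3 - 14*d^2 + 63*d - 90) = d^5 - 24*d^4 + 219*d^3 - 944*d^2 + 1908*d - 1440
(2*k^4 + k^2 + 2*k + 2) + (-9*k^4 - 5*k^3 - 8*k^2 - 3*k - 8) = -7*k^4 - 5*k^3 - 7*k^2 - k - 6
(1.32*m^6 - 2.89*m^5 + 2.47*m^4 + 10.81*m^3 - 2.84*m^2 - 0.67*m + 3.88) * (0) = 0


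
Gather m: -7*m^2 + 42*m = -7*m^2 + 42*m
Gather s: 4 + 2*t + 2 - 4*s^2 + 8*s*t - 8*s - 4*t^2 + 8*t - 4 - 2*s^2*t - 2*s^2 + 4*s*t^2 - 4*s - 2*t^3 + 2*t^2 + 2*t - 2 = s^2*(-2*t - 6) + s*(4*t^2 + 8*t - 12) - 2*t^3 - 2*t^2 + 12*t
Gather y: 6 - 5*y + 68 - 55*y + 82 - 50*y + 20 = 176 - 110*y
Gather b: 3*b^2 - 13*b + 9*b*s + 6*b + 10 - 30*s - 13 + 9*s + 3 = 3*b^2 + b*(9*s - 7) - 21*s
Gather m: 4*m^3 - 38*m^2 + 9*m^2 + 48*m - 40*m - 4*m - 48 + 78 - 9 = 4*m^3 - 29*m^2 + 4*m + 21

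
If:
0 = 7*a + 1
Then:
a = -1/7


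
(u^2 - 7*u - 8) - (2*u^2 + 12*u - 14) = -u^2 - 19*u + 6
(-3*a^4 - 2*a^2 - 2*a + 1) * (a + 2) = -3*a^5 - 6*a^4 - 2*a^3 - 6*a^2 - 3*a + 2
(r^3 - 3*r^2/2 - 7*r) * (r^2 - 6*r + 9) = r^5 - 15*r^4/2 + 11*r^3 + 57*r^2/2 - 63*r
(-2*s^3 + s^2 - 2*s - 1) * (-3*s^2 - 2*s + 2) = 6*s^5 + s^4 + 9*s^2 - 2*s - 2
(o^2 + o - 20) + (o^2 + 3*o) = 2*o^2 + 4*o - 20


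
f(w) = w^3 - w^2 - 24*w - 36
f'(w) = 3*w^2 - 2*w - 24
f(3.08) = -90.19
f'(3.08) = -1.70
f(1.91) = -78.52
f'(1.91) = -16.88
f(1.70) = -74.78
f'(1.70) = -18.73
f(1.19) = -64.29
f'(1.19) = -22.13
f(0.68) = -52.47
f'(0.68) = -23.97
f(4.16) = -81.15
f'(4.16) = 19.60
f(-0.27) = -29.61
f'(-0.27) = -23.24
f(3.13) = -90.25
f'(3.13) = -0.87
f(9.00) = 396.00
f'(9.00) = 201.00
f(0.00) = -36.00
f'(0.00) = -24.00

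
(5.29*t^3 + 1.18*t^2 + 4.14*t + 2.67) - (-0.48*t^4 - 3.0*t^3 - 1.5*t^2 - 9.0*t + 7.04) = 0.48*t^4 + 8.29*t^3 + 2.68*t^2 + 13.14*t - 4.37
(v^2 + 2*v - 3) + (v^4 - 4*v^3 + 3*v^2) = v^4 - 4*v^3 + 4*v^2 + 2*v - 3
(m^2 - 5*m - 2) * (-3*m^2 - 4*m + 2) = -3*m^4 + 11*m^3 + 28*m^2 - 2*m - 4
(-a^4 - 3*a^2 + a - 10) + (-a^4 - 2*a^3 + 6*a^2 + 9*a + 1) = -2*a^4 - 2*a^3 + 3*a^2 + 10*a - 9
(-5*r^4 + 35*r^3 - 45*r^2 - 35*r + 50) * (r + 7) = -5*r^5 + 200*r^3 - 350*r^2 - 195*r + 350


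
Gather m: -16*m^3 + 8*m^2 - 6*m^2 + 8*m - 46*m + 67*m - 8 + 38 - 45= -16*m^3 + 2*m^2 + 29*m - 15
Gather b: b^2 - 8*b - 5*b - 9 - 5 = b^2 - 13*b - 14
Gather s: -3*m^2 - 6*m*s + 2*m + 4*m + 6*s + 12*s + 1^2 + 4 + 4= -3*m^2 + 6*m + s*(18 - 6*m) + 9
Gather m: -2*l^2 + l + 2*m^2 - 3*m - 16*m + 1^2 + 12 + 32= -2*l^2 + l + 2*m^2 - 19*m + 45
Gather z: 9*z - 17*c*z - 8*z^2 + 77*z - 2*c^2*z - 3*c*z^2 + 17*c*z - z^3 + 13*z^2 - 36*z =-z^3 + z^2*(5 - 3*c) + z*(50 - 2*c^2)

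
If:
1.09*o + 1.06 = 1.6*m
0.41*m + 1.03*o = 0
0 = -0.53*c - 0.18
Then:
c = -0.34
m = 0.52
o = -0.21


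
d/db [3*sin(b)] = 3*cos(b)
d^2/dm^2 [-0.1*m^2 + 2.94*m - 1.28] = -0.200000000000000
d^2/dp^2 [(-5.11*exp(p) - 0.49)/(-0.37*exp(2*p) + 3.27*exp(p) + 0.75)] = (0.699559*exp(4*p) + 6.450913*exp(3*p) + 6.729597*exp(2*p) - 6.74885399999999*exp(p) + 1.67265)*exp(p)/(0.050653*exp(6*p) - 1.342989*exp(5*p) + 11.561094*exp(4*p) - 29.521233*exp(3*p) - 23.43465*exp(2*p) - 5.518125*exp(p) - 0.421875)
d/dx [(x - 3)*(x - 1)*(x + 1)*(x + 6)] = 4*x^3 + 9*x^2 - 38*x - 3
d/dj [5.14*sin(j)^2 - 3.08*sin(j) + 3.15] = (10.28*sin(j) - 3.08)*cos(j)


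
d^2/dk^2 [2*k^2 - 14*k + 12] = 4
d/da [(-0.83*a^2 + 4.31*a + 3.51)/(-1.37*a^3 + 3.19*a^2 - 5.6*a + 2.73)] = (-1.1371*a^4 + 11.8094*a^3 + 5.3252*a^2 - 26.9256*a + 31.4223)/(1.8769*a^6 - 8.7406*a^5 + 25.5201*a^4 - 43.2082*a^3 + 48.7774*a^2 - 30.576*a + 7.4529)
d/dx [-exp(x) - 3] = -exp(x)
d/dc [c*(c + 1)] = 2*c + 1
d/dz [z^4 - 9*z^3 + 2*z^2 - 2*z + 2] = 4*z^3 - 27*z^2 + 4*z - 2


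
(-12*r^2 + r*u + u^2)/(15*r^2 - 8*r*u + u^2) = (-4*r - u)/(5*r - u)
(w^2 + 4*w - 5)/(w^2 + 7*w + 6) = (w^2 + 4*w - 5)/(w^2 + 7*w + 6)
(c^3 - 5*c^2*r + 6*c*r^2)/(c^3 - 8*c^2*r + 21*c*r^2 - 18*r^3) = c/(c - 3*r)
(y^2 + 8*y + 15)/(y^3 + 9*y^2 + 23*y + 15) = 1/(y + 1)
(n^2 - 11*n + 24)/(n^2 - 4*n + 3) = (n - 8)/(n - 1)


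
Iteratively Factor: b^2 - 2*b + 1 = (b - 1)*(b - 1)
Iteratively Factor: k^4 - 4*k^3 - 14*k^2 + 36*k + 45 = (k - 5)*(k^3 + k^2 - 9*k - 9) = (k - 5)*(k + 1)*(k^2 - 9) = (k - 5)*(k + 1)*(k + 3)*(k - 3)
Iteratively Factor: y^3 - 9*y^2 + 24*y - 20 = (y - 2)*(y^2 - 7*y + 10) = (y - 5)*(y - 2)*(y - 2)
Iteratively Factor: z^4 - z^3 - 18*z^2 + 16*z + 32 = (z + 1)*(z^3 - 2*z^2 - 16*z + 32) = (z - 2)*(z + 1)*(z^2 - 16) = (z - 4)*(z - 2)*(z + 1)*(z + 4)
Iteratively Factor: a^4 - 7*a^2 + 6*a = (a - 2)*(a^3 + 2*a^2 - 3*a) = (a - 2)*(a + 3)*(a^2 - a) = a*(a - 2)*(a + 3)*(a - 1)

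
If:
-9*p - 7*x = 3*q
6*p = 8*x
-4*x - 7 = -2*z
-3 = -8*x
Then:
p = 1/2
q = -19/8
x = 3/8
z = 17/4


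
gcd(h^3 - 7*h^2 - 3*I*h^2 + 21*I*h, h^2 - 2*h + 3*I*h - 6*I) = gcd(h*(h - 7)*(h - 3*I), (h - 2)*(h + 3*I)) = 1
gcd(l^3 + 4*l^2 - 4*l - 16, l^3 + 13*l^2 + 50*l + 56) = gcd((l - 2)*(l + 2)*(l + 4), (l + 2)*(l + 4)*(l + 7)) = l^2 + 6*l + 8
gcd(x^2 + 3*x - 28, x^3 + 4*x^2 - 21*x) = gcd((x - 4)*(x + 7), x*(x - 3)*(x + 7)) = x + 7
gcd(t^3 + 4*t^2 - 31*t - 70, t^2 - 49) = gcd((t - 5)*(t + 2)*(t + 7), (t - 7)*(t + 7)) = t + 7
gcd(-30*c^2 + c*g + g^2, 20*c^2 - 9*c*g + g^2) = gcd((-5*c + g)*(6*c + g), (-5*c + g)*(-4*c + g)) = 5*c - g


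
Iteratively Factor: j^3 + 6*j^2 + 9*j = (j + 3)*(j^2 + 3*j) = (j + 3)^2*(j)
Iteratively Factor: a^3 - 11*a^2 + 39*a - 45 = (a - 5)*(a^2 - 6*a + 9) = (a - 5)*(a - 3)*(a - 3)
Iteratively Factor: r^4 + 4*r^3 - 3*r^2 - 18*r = (r - 2)*(r^3 + 6*r^2 + 9*r) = (r - 2)*(r + 3)*(r^2 + 3*r) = (r - 2)*(r + 3)^2*(r)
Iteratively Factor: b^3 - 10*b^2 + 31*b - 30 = (b - 2)*(b^2 - 8*b + 15) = (b - 5)*(b - 2)*(b - 3)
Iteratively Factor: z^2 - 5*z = (z - 5)*(z)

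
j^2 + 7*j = j*(j + 7)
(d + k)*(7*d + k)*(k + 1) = 7*d^2*k + 7*d^2 + 8*d*k^2 + 8*d*k + k^3 + k^2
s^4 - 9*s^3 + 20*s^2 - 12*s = s*(s - 6)*(s - 2)*(s - 1)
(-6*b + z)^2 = 36*b^2 - 12*b*z + z^2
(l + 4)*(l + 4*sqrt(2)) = l^2 + 4*l + 4*sqrt(2)*l + 16*sqrt(2)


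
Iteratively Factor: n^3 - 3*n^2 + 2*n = (n - 1)*(n^2 - 2*n) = (n - 2)*(n - 1)*(n)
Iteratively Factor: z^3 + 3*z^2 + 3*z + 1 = (z + 1)*(z^2 + 2*z + 1) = (z + 1)^2*(z + 1)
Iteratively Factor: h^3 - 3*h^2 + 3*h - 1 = (h - 1)*(h^2 - 2*h + 1) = (h - 1)^2*(h - 1)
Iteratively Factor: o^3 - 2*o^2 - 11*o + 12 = (o + 3)*(o^2 - 5*o + 4) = (o - 4)*(o + 3)*(o - 1)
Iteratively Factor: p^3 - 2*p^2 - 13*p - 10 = (p + 1)*(p^2 - 3*p - 10) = (p - 5)*(p + 1)*(p + 2)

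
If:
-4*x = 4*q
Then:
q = -x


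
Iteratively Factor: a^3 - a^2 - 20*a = (a - 5)*(a^2 + 4*a) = a*(a - 5)*(a + 4)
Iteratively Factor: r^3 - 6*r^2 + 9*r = (r - 3)*(r^2 - 3*r) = r*(r - 3)*(r - 3)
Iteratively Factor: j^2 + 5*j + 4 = (j + 1)*(j + 4)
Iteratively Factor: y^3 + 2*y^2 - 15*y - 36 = (y - 4)*(y^2 + 6*y + 9) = (y - 4)*(y + 3)*(y + 3)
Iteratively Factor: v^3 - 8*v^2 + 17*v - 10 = (v - 5)*(v^2 - 3*v + 2) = (v - 5)*(v - 2)*(v - 1)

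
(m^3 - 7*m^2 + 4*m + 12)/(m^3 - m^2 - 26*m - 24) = (m - 2)/(m + 4)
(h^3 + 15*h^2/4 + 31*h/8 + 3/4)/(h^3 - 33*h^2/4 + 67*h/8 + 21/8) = (2*h^2 + 7*h + 6)/(2*h^2 - 17*h + 21)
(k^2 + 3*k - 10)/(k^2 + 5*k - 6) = (k^2 + 3*k - 10)/(k^2 + 5*k - 6)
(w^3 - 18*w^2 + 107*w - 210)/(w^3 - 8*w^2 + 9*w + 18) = (w^2 - 12*w + 35)/(w^2 - 2*w - 3)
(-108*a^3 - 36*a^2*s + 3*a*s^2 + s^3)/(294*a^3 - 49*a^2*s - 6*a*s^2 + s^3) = (18*a^2 + 9*a*s + s^2)/(-49*a^2 + s^2)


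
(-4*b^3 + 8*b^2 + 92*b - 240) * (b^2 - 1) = -4*b^5 + 8*b^4 + 96*b^3 - 248*b^2 - 92*b + 240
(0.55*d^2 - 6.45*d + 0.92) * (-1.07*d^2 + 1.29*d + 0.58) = -0.5885*d^4 + 7.611*d^3 - 8.9859*d^2 - 2.5542*d + 0.5336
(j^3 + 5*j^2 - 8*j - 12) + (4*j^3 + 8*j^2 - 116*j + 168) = 5*j^3 + 13*j^2 - 124*j + 156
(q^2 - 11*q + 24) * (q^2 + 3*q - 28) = q^4 - 8*q^3 - 37*q^2 + 380*q - 672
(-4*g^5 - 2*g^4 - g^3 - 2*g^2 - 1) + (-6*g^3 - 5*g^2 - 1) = -4*g^5 - 2*g^4 - 7*g^3 - 7*g^2 - 2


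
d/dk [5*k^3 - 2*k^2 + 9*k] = 15*k^2 - 4*k + 9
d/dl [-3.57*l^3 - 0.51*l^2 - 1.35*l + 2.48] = -10.71*l^2 - 1.02*l - 1.35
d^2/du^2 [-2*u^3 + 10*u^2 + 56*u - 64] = 20 - 12*u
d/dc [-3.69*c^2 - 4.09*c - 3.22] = -7.38*c - 4.09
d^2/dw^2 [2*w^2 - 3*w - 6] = 4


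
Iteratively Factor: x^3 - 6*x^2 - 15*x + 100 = (x - 5)*(x^2 - x - 20) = (x - 5)*(x + 4)*(x - 5)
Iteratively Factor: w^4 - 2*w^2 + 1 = (w + 1)*(w^3 - w^2 - w + 1) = (w + 1)^2*(w^2 - 2*w + 1) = (w - 1)*(w + 1)^2*(w - 1)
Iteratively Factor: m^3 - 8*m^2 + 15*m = (m - 3)*(m^2 - 5*m) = (m - 5)*(m - 3)*(m)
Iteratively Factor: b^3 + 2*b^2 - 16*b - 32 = (b + 4)*(b^2 - 2*b - 8) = (b + 2)*(b + 4)*(b - 4)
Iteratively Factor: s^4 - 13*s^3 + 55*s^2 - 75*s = (s - 5)*(s^3 - 8*s^2 + 15*s) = s*(s - 5)*(s^2 - 8*s + 15) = s*(s - 5)*(s - 3)*(s - 5)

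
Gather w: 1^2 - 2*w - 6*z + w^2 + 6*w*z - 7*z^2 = w^2 + w*(6*z - 2) - 7*z^2 - 6*z + 1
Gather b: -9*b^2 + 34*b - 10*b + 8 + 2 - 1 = -9*b^2 + 24*b + 9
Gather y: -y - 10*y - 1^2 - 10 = -11*y - 11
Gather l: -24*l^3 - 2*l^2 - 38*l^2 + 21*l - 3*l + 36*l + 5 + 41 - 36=-24*l^3 - 40*l^2 + 54*l + 10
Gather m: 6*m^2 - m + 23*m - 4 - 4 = 6*m^2 + 22*m - 8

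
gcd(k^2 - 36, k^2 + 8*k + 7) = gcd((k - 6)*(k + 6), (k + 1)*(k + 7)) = 1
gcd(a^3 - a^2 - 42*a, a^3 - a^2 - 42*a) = a^3 - a^2 - 42*a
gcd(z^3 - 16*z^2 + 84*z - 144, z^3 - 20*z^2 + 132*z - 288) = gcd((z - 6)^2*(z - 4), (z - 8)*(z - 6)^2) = z^2 - 12*z + 36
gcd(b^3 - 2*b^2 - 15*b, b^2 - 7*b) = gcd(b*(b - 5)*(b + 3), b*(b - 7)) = b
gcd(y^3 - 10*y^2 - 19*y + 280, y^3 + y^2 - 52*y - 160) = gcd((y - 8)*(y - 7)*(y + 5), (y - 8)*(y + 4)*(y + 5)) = y^2 - 3*y - 40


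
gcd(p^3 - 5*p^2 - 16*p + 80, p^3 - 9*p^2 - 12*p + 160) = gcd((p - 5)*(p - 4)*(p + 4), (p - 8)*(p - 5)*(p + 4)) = p^2 - p - 20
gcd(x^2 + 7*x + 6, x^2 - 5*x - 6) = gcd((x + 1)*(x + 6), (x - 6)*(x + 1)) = x + 1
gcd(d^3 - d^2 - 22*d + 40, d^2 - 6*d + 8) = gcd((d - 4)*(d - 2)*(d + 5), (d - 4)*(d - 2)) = d^2 - 6*d + 8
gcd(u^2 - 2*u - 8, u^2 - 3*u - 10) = u + 2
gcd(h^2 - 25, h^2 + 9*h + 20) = h + 5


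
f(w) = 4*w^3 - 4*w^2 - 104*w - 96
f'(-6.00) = 376.00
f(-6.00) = -480.00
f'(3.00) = -20.00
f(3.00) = -336.00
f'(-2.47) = -11.03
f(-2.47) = 76.20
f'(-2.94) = 23.24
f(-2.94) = 73.54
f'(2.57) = -45.30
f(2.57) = -321.80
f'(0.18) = -105.05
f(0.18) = -114.83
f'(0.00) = -104.00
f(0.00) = -96.00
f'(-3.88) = 107.69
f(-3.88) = 13.66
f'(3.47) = 12.73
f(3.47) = -337.92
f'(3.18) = -8.09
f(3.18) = -338.54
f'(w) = 12*w^2 - 8*w - 104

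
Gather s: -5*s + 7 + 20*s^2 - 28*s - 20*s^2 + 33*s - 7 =0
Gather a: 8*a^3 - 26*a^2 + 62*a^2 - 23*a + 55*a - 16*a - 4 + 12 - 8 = 8*a^3 + 36*a^2 + 16*a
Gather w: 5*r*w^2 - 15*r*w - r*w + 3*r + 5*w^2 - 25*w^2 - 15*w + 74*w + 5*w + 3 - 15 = 3*r + w^2*(5*r - 20) + w*(64 - 16*r) - 12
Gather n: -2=-2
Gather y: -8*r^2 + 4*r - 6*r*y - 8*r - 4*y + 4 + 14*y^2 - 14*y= -8*r^2 - 4*r + 14*y^2 + y*(-6*r - 18) + 4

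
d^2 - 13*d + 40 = (d - 8)*(d - 5)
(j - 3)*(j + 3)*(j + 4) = j^3 + 4*j^2 - 9*j - 36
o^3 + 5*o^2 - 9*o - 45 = (o - 3)*(o + 3)*(o + 5)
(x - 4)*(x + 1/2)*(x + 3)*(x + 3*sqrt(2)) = x^4 - x^3/2 + 3*sqrt(2)*x^3 - 25*x^2/2 - 3*sqrt(2)*x^2/2 - 75*sqrt(2)*x/2 - 6*x - 18*sqrt(2)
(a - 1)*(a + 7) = a^2 + 6*a - 7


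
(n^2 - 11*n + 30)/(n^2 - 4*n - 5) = (n - 6)/(n + 1)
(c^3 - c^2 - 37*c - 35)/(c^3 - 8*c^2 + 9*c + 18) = (c^2 - 2*c - 35)/(c^2 - 9*c + 18)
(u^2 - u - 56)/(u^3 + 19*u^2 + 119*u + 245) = (u - 8)/(u^2 + 12*u + 35)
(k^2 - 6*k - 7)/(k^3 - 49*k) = (k + 1)/(k*(k + 7))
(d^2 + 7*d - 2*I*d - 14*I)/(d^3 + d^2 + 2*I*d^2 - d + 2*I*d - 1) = (d^2 + d*(7 - 2*I) - 14*I)/(d^3 + d^2*(1 + 2*I) + d*(-1 + 2*I) - 1)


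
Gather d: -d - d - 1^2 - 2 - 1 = -2*d - 4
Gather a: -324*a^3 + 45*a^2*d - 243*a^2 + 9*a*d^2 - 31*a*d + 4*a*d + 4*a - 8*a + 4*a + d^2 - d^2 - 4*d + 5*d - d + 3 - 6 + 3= -324*a^3 + a^2*(45*d - 243) + a*(9*d^2 - 27*d)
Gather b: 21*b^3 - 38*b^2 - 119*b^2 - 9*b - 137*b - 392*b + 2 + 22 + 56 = 21*b^3 - 157*b^2 - 538*b + 80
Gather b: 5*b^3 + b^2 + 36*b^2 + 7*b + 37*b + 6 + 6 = 5*b^3 + 37*b^2 + 44*b + 12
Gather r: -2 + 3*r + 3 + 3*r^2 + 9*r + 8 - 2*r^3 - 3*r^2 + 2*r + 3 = -2*r^3 + 14*r + 12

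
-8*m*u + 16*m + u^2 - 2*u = (-8*m + u)*(u - 2)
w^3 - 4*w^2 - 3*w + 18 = (w - 3)^2*(w + 2)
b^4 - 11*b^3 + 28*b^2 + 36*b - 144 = (b - 6)*(b - 4)*(b - 3)*(b + 2)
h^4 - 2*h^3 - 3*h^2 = h^2*(h - 3)*(h + 1)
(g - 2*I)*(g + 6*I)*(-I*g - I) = -I*g^3 + 4*g^2 - I*g^2 + 4*g - 12*I*g - 12*I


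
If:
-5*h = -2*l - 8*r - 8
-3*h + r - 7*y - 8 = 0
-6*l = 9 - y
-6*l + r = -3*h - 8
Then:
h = -2983/672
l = -1955/1344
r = -191/56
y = 61/224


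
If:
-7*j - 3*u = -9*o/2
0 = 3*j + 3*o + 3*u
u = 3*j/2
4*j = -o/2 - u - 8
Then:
No Solution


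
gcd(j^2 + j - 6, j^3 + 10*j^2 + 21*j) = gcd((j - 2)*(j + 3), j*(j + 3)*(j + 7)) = j + 3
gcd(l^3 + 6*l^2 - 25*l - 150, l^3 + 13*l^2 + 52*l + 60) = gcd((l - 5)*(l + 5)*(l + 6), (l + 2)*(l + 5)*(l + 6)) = l^2 + 11*l + 30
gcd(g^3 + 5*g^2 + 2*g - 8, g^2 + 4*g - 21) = 1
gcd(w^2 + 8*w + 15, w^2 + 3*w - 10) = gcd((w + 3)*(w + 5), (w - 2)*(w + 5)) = w + 5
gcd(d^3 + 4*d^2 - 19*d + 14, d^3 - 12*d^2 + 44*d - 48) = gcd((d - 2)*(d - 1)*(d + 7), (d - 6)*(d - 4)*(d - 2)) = d - 2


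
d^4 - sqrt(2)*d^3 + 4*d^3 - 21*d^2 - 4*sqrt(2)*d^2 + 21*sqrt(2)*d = d*(d - 3)*(d + 7)*(d - sqrt(2))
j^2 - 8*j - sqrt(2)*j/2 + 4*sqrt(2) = (j - 8)*(j - sqrt(2)/2)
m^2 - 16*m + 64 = (m - 8)^2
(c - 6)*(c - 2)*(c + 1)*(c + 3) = c^4 - 4*c^3 - 17*c^2 + 24*c + 36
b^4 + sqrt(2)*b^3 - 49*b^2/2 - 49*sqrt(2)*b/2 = b*(b - 7*sqrt(2)/2)*(b + sqrt(2))*(b + 7*sqrt(2)/2)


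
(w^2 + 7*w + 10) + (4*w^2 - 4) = 5*w^2 + 7*w + 6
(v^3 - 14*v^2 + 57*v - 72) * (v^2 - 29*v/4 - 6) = v^5 - 85*v^4/4 + 305*v^3/2 - 1605*v^2/4 + 180*v + 432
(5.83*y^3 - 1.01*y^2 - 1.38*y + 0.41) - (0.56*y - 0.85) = 5.83*y^3 - 1.01*y^2 - 1.94*y + 1.26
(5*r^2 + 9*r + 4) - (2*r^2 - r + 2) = 3*r^2 + 10*r + 2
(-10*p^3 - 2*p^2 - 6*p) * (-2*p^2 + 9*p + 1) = 20*p^5 - 86*p^4 - 16*p^3 - 56*p^2 - 6*p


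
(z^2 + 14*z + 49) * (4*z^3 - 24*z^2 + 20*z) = 4*z^5 + 32*z^4 - 120*z^3 - 896*z^2 + 980*z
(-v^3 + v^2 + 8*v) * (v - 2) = -v^4 + 3*v^3 + 6*v^2 - 16*v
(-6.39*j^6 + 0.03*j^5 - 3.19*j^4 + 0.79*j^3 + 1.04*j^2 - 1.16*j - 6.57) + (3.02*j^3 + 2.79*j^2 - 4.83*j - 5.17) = -6.39*j^6 + 0.03*j^5 - 3.19*j^4 + 3.81*j^3 + 3.83*j^2 - 5.99*j - 11.74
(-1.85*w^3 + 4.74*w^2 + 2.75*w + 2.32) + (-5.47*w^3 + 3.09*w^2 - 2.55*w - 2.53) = -7.32*w^3 + 7.83*w^2 + 0.2*w - 0.21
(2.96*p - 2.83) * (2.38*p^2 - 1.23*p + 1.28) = 7.0448*p^3 - 10.3762*p^2 + 7.2697*p - 3.6224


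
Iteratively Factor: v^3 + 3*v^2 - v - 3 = (v - 1)*(v^2 + 4*v + 3) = (v - 1)*(v + 1)*(v + 3)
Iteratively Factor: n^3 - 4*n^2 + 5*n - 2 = (n - 1)*(n^2 - 3*n + 2) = (n - 1)^2*(n - 2)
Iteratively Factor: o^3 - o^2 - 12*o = (o - 4)*(o^2 + 3*o) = (o - 4)*(o + 3)*(o)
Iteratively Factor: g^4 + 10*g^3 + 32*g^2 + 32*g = (g + 4)*(g^3 + 6*g^2 + 8*g) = (g + 4)^2*(g^2 + 2*g) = (g + 2)*(g + 4)^2*(g)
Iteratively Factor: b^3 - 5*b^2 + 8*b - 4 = (b - 1)*(b^2 - 4*b + 4) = (b - 2)*(b - 1)*(b - 2)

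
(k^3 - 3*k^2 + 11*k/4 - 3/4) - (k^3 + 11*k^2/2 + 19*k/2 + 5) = -17*k^2/2 - 27*k/4 - 23/4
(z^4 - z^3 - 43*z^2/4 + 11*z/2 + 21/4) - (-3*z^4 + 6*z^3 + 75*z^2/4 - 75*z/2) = 4*z^4 - 7*z^3 - 59*z^2/2 + 43*z + 21/4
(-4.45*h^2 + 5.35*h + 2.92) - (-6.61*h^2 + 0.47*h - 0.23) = 2.16*h^2 + 4.88*h + 3.15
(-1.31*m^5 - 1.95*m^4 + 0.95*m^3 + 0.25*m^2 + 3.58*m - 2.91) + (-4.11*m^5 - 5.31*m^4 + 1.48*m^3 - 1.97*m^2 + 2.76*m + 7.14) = -5.42*m^5 - 7.26*m^4 + 2.43*m^3 - 1.72*m^2 + 6.34*m + 4.23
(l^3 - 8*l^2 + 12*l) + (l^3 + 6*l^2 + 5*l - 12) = 2*l^3 - 2*l^2 + 17*l - 12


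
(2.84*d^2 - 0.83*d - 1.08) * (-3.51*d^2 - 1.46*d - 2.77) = -9.9684*d^4 - 1.2331*d^3 - 2.8642*d^2 + 3.8759*d + 2.9916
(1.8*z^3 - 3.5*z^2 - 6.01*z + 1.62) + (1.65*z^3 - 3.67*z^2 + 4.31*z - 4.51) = 3.45*z^3 - 7.17*z^2 - 1.7*z - 2.89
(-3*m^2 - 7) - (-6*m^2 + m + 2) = 3*m^2 - m - 9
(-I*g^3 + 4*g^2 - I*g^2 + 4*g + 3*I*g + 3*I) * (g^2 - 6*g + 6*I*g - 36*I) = -I*g^5 + 10*g^4 + 5*I*g^4 - 50*g^3 + 33*I*g^3 - 78*g^2 - 135*I*g^2 + 90*g - 162*I*g + 108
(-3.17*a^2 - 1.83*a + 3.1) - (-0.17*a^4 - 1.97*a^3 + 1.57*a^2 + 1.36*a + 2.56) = 0.17*a^4 + 1.97*a^3 - 4.74*a^2 - 3.19*a + 0.54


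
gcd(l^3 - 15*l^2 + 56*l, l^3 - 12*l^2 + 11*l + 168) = l^2 - 15*l + 56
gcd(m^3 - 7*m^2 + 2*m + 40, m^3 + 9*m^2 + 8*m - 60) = 1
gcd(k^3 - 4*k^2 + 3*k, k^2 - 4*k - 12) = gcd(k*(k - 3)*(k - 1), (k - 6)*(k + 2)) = 1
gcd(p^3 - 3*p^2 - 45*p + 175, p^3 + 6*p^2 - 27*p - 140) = p^2 + 2*p - 35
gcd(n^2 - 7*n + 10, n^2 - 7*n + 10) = n^2 - 7*n + 10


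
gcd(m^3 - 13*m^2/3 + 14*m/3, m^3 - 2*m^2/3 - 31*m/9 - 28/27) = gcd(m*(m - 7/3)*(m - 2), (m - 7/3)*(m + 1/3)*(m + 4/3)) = m - 7/3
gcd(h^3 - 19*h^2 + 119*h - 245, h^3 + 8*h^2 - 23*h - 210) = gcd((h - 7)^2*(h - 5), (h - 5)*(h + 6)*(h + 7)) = h - 5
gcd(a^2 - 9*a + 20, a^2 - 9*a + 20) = a^2 - 9*a + 20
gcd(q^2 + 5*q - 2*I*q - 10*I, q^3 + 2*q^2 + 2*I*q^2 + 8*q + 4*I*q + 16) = q - 2*I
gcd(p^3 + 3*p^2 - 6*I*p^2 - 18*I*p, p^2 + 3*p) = p^2 + 3*p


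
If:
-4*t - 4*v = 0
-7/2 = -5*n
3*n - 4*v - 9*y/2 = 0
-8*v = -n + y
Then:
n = 7/10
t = -21/640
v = 21/640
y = 7/16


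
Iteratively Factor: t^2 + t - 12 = (t + 4)*(t - 3)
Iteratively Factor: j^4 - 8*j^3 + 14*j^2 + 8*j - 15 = (j - 1)*(j^3 - 7*j^2 + 7*j + 15) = (j - 3)*(j - 1)*(j^2 - 4*j - 5) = (j - 3)*(j - 1)*(j + 1)*(j - 5)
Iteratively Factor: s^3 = (s)*(s^2) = s^2*(s)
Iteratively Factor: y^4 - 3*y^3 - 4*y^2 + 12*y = (y + 2)*(y^3 - 5*y^2 + 6*y) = (y - 2)*(y + 2)*(y^2 - 3*y) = y*(y - 2)*(y + 2)*(y - 3)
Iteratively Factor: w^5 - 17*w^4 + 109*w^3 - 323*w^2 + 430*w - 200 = (w - 4)*(w^4 - 13*w^3 + 57*w^2 - 95*w + 50) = (w - 5)*(w - 4)*(w^3 - 8*w^2 + 17*w - 10) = (w - 5)*(w - 4)*(w - 2)*(w^2 - 6*w + 5) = (w - 5)^2*(w - 4)*(w - 2)*(w - 1)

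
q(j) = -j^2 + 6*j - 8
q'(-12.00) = 30.00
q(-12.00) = -224.00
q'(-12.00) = 30.00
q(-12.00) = -224.00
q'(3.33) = -0.66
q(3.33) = 0.89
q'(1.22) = 3.56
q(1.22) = -2.17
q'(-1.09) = 8.18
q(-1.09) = -15.73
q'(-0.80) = 7.60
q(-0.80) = -13.44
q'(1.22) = 3.56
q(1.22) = -2.17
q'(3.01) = -0.02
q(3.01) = 1.00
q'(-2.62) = 11.24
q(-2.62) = -30.58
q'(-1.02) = 8.04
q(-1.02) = -15.16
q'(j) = 6 - 2*j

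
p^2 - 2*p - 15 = (p - 5)*(p + 3)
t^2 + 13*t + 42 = (t + 6)*(t + 7)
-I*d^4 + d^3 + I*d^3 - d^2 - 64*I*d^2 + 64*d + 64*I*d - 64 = (d - 8*I)*(d + I)*(d + 8*I)*(-I*d + I)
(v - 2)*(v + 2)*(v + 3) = v^3 + 3*v^2 - 4*v - 12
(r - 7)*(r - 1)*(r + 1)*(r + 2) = r^4 - 5*r^3 - 15*r^2 + 5*r + 14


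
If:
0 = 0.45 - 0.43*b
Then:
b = 1.05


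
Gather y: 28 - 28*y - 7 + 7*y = 21 - 21*y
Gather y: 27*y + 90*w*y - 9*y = y*(90*w + 18)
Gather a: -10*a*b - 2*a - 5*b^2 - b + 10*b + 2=a*(-10*b - 2) - 5*b^2 + 9*b + 2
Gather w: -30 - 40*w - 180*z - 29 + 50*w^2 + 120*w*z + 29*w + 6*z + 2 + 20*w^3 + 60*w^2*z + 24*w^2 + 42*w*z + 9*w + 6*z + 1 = 20*w^3 + w^2*(60*z + 74) + w*(162*z - 2) - 168*z - 56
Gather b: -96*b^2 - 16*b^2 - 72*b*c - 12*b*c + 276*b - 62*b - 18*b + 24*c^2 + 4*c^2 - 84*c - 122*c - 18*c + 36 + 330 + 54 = -112*b^2 + b*(196 - 84*c) + 28*c^2 - 224*c + 420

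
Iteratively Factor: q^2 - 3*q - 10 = (q - 5)*(q + 2)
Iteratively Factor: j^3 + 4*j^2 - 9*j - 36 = (j + 4)*(j^2 - 9) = (j + 3)*(j + 4)*(j - 3)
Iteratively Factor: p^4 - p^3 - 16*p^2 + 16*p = (p - 1)*(p^3 - 16*p) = p*(p - 1)*(p^2 - 16) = p*(p - 1)*(p + 4)*(p - 4)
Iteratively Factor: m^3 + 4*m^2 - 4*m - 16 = (m + 2)*(m^2 + 2*m - 8) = (m - 2)*(m + 2)*(m + 4)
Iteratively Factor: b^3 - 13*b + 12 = (b + 4)*(b^2 - 4*b + 3) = (b - 3)*(b + 4)*(b - 1)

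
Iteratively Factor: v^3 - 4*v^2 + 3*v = (v)*(v^2 - 4*v + 3) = v*(v - 1)*(v - 3)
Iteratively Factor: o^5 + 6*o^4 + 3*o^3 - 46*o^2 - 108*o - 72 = (o + 2)*(o^4 + 4*o^3 - 5*o^2 - 36*o - 36) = (o + 2)*(o + 3)*(o^3 + o^2 - 8*o - 12) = (o + 2)^2*(o + 3)*(o^2 - o - 6) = (o + 2)^3*(o + 3)*(o - 3)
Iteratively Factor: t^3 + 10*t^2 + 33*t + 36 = (t + 3)*(t^2 + 7*t + 12) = (t + 3)^2*(t + 4)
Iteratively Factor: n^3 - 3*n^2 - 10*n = (n + 2)*(n^2 - 5*n) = (n - 5)*(n + 2)*(n)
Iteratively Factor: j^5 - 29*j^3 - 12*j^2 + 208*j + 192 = (j + 4)*(j^4 - 4*j^3 - 13*j^2 + 40*j + 48) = (j + 3)*(j + 4)*(j^3 - 7*j^2 + 8*j + 16) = (j - 4)*(j + 3)*(j + 4)*(j^2 - 3*j - 4) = (j - 4)^2*(j + 3)*(j + 4)*(j + 1)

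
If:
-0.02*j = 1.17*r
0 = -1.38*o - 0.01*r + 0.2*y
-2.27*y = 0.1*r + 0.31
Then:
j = 1327.95*y + 181.35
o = 0.309420289855072*y + 0.022463768115942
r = -22.7*y - 3.1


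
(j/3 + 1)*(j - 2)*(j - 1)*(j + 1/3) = j^4/3 + j^3/9 - 7*j^2/3 + 11*j/9 + 2/3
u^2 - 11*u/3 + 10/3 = (u - 2)*(u - 5/3)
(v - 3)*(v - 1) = v^2 - 4*v + 3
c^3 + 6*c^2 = c^2*(c + 6)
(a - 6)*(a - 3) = a^2 - 9*a + 18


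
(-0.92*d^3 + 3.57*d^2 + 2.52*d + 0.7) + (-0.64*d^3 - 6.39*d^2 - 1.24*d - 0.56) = -1.56*d^3 - 2.82*d^2 + 1.28*d + 0.14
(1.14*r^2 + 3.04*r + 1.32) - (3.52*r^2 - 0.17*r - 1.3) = -2.38*r^2 + 3.21*r + 2.62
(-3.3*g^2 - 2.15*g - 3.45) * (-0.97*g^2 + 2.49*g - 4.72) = 3.201*g^4 - 6.1315*g^3 + 13.569*g^2 + 1.5575*g + 16.284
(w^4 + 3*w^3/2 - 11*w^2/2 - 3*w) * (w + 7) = w^5 + 17*w^4/2 + 5*w^3 - 83*w^2/2 - 21*w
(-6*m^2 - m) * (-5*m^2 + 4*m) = 30*m^4 - 19*m^3 - 4*m^2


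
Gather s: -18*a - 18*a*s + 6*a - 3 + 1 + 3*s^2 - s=-12*a + 3*s^2 + s*(-18*a - 1) - 2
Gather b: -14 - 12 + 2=-24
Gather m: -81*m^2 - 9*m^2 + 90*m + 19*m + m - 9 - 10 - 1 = -90*m^2 + 110*m - 20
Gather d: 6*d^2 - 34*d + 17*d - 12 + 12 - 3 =6*d^2 - 17*d - 3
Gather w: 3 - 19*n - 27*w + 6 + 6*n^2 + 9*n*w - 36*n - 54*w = 6*n^2 - 55*n + w*(9*n - 81) + 9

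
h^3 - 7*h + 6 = (h - 2)*(h - 1)*(h + 3)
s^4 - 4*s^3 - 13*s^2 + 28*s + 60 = (s - 5)*(s - 3)*(s + 2)^2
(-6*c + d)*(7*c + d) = -42*c^2 + c*d + d^2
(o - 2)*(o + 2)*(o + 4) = o^3 + 4*o^2 - 4*o - 16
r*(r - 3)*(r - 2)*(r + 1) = r^4 - 4*r^3 + r^2 + 6*r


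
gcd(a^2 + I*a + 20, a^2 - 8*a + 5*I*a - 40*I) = a + 5*I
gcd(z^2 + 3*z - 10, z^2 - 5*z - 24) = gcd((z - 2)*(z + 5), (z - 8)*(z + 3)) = 1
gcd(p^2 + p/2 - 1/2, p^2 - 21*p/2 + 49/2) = 1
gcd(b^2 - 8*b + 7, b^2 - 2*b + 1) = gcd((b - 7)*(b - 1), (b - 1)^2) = b - 1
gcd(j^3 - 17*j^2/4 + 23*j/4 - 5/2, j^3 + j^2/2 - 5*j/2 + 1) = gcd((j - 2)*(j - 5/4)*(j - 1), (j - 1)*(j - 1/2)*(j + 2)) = j - 1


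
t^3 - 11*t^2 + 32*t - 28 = (t - 7)*(t - 2)^2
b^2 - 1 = (b - 1)*(b + 1)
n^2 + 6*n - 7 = (n - 1)*(n + 7)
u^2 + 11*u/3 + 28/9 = (u + 4/3)*(u + 7/3)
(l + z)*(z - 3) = l*z - 3*l + z^2 - 3*z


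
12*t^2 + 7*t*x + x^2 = (3*t + x)*(4*t + x)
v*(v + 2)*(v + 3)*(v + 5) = v^4 + 10*v^3 + 31*v^2 + 30*v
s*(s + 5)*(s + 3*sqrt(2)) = s^3 + 3*sqrt(2)*s^2 + 5*s^2 + 15*sqrt(2)*s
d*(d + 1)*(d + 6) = d^3 + 7*d^2 + 6*d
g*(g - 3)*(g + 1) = g^3 - 2*g^2 - 3*g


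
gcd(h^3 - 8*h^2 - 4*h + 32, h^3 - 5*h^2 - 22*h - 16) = h^2 - 6*h - 16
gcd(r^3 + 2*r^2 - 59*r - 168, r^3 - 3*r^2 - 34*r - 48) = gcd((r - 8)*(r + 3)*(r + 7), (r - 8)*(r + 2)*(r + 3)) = r^2 - 5*r - 24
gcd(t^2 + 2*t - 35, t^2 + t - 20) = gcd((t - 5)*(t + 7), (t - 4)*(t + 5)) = 1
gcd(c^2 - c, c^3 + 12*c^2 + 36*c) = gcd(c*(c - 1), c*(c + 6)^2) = c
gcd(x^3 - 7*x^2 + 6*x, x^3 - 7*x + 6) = x - 1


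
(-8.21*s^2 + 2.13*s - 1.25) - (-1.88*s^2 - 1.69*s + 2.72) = -6.33*s^2 + 3.82*s - 3.97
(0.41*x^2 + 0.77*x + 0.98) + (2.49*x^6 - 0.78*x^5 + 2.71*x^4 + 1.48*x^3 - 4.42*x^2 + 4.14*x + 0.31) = 2.49*x^6 - 0.78*x^5 + 2.71*x^4 + 1.48*x^3 - 4.01*x^2 + 4.91*x + 1.29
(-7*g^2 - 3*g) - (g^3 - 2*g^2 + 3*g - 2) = -g^3 - 5*g^2 - 6*g + 2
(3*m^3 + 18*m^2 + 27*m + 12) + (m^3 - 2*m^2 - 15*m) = 4*m^3 + 16*m^2 + 12*m + 12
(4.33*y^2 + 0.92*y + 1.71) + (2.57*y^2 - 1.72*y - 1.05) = 6.9*y^2 - 0.8*y + 0.66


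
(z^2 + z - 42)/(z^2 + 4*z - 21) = (z - 6)/(z - 3)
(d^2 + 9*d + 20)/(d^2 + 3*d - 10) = (d + 4)/(d - 2)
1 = 1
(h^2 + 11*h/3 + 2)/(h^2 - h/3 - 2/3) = (h + 3)/(h - 1)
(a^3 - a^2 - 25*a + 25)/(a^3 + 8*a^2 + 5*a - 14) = (a^2 - 25)/(a^2 + 9*a + 14)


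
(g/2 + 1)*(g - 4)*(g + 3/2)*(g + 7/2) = g^4/2 + 3*g^3/2 - 51*g^2/8 - 101*g/4 - 21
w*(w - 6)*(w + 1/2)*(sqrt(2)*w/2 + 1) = sqrt(2)*w^4/2 - 11*sqrt(2)*w^3/4 + w^3 - 11*w^2/2 - 3*sqrt(2)*w^2/2 - 3*w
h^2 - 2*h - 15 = (h - 5)*(h + 3)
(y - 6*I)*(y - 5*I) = y^2 - 11*I*y - 30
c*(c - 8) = c^2 - 8*c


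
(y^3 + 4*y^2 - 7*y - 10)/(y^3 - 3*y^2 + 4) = (y + 5)/(y - 2)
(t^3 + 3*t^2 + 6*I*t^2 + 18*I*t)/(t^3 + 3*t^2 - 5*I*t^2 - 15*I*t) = (t + 6*I)/(t - 5*I)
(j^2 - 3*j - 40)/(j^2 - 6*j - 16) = (j + 5)/(j + 2)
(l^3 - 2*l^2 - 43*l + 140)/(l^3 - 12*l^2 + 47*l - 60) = (l + 7)/(l - 3)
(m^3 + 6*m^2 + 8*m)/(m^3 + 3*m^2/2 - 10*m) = 2*(m + 2)/(2*m - 5)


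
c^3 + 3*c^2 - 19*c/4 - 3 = (c - 3/2)*(c + 1/2)*(c + 4)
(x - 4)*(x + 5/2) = x^2 - 3*x/2 - 10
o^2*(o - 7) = o^3 - 7*o^2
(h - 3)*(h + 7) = h^2 + 4*h - 21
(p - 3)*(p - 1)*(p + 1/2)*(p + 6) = p^4 + 5*p^3/2 - 20*p^2 + 15*p/2 + 9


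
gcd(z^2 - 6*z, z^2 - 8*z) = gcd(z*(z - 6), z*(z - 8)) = z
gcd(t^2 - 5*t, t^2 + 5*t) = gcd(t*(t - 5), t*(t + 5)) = t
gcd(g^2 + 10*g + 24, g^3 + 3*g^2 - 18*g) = g + 6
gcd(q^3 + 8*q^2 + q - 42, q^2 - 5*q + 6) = q - 2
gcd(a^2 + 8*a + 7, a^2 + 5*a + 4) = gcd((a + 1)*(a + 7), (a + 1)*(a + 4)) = a + 1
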